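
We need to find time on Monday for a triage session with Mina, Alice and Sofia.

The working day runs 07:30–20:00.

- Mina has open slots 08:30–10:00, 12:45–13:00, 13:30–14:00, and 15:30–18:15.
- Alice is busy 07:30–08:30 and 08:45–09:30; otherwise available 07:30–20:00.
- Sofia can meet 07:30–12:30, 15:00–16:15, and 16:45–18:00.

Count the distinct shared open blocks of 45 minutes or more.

Alice free within 07:30–20:00: 08:30–08:45, 09:30–20:00.
Mina ∩ Alice: 08:30–08:45, 09:30–10:00, 12:45–13:00, 13:30–14:00, 15:30–18:15.
Mina ∩ Alice ∩ Sofia: 08:30–08:45, 09:30–10:00, 15:30–16:15, 16:45–18:00.
Windows ≥ 45 min: 15:30–16:15, 16:45–18:00.
That's 2 windows.

2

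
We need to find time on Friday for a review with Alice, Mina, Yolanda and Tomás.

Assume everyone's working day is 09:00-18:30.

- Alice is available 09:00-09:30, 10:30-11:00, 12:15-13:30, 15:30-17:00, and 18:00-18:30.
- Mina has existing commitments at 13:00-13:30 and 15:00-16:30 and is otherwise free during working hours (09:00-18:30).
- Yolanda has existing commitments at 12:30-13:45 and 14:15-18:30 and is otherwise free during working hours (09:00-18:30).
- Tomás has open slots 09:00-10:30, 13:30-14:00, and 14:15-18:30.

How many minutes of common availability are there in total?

Mina free within 09:00–18:30: 09:00–13:00, 13:30–15:00, 16:30–18:30.
Yolanda free within 09:00–18:30: 09:00–12:30, 13:45–14:15.
Alice ∩ Mina: 09:00–09:30, 10:30–11:00, 12:15–13:00, 16:30–17:00, 18:00–18:30.
Alice ∩ Mina ∩ Yolanda: 09:00–09:30, 10:30–11:00, 12:15–12:30.
Alice ∩ Mina ∩ Yolanda ∩ Tomás: 09:00–09:30.
Total common minutes: 30.

30 minutes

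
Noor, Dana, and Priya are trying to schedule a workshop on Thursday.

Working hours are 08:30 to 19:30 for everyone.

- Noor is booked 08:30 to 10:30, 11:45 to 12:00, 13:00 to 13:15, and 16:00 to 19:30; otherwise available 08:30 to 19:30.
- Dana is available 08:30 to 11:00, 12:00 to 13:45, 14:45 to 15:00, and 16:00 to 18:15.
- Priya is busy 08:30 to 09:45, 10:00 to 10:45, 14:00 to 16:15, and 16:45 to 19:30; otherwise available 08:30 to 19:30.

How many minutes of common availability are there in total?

105 minutes

Noor free within 08:30–19:30: 10:30–11:45, 12:00–13:00, 13:15–16:00.
Priya free within 08:30–19:30: 09:45–10:00, 10:45–14:00, 16:15–16:45.
Noor ∩ Dana: 10:30–11:00, 12:00–13:00, 13:15–13:45, 14:45–15:00.
Noor ∩ Dana ∩ Priya: 10:45–11:00, 12:00–13:00, 13:15–13:45.
Total common minutes: 15 + 60 + 30 = 105.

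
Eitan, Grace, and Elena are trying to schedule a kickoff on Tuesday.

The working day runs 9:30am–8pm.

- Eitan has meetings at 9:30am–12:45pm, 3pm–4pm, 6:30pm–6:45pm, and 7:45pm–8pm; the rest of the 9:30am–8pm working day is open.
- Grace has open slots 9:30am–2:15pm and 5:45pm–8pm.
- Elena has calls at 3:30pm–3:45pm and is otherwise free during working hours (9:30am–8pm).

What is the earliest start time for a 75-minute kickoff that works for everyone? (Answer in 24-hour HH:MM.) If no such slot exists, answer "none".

12:45

Eitan free within 09:30–20:00: 12:45–15:00, 16:00–18:30, 18:45–19:45.
Elena free within 09:30–20:00: 09:30–15:30, 15:45–20:00.
Eitan ∩ Grace: 12:45–14:15, 17:45–18:30, 18:45–19:45.
Eitan ∩ Grace ∩ Elena: 12:45–14:15, 17:45–18:30, 18:45–19:45.
Windows ≥ 75 min: 12:45–14:15.
Earliest such window starts at 12:45.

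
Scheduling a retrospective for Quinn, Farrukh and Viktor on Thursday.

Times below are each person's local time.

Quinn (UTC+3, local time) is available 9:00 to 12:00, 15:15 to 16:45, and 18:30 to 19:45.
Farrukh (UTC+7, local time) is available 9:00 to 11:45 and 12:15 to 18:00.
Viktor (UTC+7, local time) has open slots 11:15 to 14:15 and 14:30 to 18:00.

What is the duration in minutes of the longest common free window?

Quinn → UTC: 06:00–09:00, 12:15–13:45, 15:30–16:45.
Farrukh → UTC: 02:00–04:45, 05:15–11:00.
Viktor → UTC: 04:15–07:15, 07:30–11:00.
Quinn ∩ Farrukh: 06:00–09:00.
Quinn ∩ Farrukh ∩ Viktor: 06:00–07:15, 07:30–09:00.
Common window lengths: 75, 90 min; longest is 90.

90 minutes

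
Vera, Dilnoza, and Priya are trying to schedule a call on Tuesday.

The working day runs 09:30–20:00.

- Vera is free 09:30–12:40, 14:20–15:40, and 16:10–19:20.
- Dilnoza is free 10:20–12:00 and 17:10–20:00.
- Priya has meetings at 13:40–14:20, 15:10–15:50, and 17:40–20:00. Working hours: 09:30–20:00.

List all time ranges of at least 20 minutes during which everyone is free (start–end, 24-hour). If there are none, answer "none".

10:20–12:00, 17:10–17:40

Priya free within 09:30–20:00: 09:30–13:40, 14:20–15:10, 15:50–17:40.
Vera ∩ Dilnoza: 10:20–12:00, 17:10–19:20.
Vera ∩ Dilnoza ∩ Priya: 10:20–12:00, 17:10–17:40.
Windows ≥ 20 min: 10:20–12:00, 17:10–17:40.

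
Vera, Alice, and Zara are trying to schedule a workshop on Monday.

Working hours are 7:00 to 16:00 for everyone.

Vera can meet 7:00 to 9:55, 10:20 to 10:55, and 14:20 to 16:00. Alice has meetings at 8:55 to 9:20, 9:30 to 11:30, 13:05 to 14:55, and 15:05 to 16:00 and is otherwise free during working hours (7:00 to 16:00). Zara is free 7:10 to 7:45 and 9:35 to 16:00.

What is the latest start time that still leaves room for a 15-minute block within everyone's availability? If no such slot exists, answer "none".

07:30

Alice free within 07:00–16:00: 07:00–08:55, 09:20–09:30, 11:30–13:05, 14:55–15:05.
Vera ∩ Alice: 07:00–08:55, 09:20–09:30, 14:55–15:05.
Vera ∩ Alice ∩ Zara: 07:10–07:45, 14:55–15:05.
Windows ≥ 15 min: 07:10–07:45.
Latest start in the last window 07:10–07:45 is 07:45 − 15 min = 07:30.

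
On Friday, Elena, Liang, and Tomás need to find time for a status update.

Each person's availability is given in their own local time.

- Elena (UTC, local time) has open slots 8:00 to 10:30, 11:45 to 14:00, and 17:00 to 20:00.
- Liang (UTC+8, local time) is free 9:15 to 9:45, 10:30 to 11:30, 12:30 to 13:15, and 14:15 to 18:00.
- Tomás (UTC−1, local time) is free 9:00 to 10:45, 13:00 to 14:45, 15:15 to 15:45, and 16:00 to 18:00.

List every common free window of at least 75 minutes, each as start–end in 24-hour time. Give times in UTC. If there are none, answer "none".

Elena → UTC: 08:00–10:30, 11:45–14:00, 17:00–20:00.
Liang → UTC: 01:15–01:45, 02:30–03:30, 04:30–05:15, 06:15–10:00.
Tomás → UTC: 10:00–11:45, 14:00–15:45, 16:15–16:45, 17:00–19:00.
Elena ∩ Liang: 08:00–10:00.
Elena ∩ Liang ∩ Tomás: (none).
Windows ≥ 75 min: (none).

none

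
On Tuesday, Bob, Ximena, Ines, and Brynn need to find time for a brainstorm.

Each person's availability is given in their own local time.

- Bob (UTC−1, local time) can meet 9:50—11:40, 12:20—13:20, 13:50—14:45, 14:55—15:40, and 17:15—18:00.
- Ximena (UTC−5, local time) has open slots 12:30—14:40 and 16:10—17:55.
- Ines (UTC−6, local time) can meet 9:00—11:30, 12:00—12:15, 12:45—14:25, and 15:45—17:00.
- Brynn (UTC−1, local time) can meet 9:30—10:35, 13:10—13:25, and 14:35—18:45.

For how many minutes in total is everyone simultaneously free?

Bob → UTC: 10:50–12:40, 13:20–14:20, 14:50–15:45, 15:55–16:40, 18:15–19:00.
Ximena → UTC: 17:30–19:40, 21:10–22:55.
Ines → UTC: 15:00–17:30, 18:00–18:15, 18:45–20:25, 21:45–23:00.
Brynn → UTC: 10:30–11:35, 14:10–14:25, 15:35–19:45.
Bob ∩ Ximena: 18:15–19:00.
Bob ∩ Ximena ∩ Ines: 18:45–19:00.
Bob ∩ Ximena ∩ Ines ∩ Brynn: 18:45–19:00.
Total common minutes: 15.

15 minutes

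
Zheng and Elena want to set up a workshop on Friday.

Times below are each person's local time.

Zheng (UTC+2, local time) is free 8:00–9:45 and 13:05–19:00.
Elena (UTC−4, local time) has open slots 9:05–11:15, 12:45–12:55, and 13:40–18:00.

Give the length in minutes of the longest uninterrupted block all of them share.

130 minutes

Zheng → UTC: 06:00–07:45, 11:05–17:00.
Elena → UTC: 13:05–15:15, 16:45–16:55, 17:40–22:00.
Zheng ∩ Elena: 13:05–15:15, 16:45–16:55.
Common window lengths: 130, 10 min; longest is 130.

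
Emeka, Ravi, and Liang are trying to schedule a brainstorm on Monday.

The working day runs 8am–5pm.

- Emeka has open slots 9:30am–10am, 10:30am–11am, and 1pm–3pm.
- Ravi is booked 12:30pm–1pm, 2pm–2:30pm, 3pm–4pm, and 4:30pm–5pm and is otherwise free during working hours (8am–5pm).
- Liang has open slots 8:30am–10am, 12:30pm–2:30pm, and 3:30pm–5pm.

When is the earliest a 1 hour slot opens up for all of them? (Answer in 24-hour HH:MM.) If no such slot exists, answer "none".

Ravi free within 08:00–17:00: 08:00–12:30, 13:00–14:00, 14:30–15:00, 16:00–16:30.
Emeka ∩ Ravi: 09:30–10:00, 10:30–11:00, 13:00–14:00, 14:30–15:00.
Emeka ∩ Ravi ∩ Liang: 09:30–10:00, 13:00–14:00.
Windows ≥ 60 min: 13:00–14:00.
Earliest such window starts at 13:00.

13:00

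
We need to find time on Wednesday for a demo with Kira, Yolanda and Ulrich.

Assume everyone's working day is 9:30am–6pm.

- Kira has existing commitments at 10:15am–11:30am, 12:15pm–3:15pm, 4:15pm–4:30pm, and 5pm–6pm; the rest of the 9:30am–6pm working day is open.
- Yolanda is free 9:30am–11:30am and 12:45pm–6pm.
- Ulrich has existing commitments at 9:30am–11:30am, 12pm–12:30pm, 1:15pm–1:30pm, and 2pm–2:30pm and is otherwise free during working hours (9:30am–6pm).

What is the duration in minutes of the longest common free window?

Kira free within 09:30–18:00: 09:30–10:15, 11:30–12:15, 15:15–16:15, 16:30–17:00.
Ulrich free within 09:30–18:00: 11:30–12:00, 12:30–13:15, 13:30–14:00, 14:30–18:00.
Kira ∩ Yolanda: 09:30–10:15, 15:15–16:15, 16:30–17:00.
Kira ∩ Yolanda ∩ Ulrich: 15:15–16:15, 16:30–17:00.
Common window lengths: 60, 30 min; longest is 60.

60 minutes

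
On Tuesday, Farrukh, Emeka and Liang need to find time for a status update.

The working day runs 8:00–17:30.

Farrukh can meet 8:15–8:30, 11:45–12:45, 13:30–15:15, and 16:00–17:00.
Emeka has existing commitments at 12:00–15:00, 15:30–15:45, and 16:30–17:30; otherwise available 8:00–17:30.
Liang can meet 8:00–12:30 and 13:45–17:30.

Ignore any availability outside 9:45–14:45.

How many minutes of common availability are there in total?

Emeka free within 08:00–17:30: 08:00–12:00, 15:00–15:30, 15:45–16:30.
Farrukh ∩ Emeka: 08:15–08:30, 11:45–12:00, 15:00–15:15, 16:00–16:30.
Farrukh ∩ Emeka ∩ Liang: 08:15–08:30, 11:45–12:00, 15:00–15:15, 16:00–16:30.
Restricted to 09:45–14:45: 11:45–12:00.
Total common minutes: 15.

15 minutes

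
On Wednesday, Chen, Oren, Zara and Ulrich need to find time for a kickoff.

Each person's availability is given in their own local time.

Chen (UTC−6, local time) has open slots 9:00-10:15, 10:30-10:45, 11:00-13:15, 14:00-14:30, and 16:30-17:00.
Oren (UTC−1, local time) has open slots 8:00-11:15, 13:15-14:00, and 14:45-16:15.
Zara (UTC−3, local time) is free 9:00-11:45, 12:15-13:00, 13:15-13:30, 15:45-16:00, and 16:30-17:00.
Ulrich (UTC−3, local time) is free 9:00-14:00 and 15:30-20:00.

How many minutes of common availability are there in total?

15 minutes

Chen → UTC: 15:00–16:15, 16:30–16:45, 17:00–19:15, 20:00–20:30, 22:30–23:00.
Oren → UTC: 09:00–12:15, 14:15–15:00, 15:45–17:15.
Zara → UTC: 12:00–14:45, 15:15–16:00, 16:15–16:30, 18:45–19:00, 19:30–20:00.
Ulrich → UTC: 12:00–17:00, 18:30–23:00.
Chen ∩ Oren: 15:45–16:15, 16:30–16:45, 17:00–17:15.
Chen ∩ Oren ∩ Zara: 15:45–16:00.
Chen ∩ Oren ∩ Zara ∩ Ulrich: 15:45–16:00.
Total common minutes: 15.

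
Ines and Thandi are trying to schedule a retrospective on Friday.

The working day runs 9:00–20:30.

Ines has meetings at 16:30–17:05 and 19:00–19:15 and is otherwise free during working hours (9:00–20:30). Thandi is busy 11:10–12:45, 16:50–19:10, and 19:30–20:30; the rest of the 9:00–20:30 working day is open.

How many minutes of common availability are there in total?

Ines free within 09:00–20:30: 09:00–16:30, 17:05–19:00, 19:15–20:30.
Thandi free within 09:00–20:30: 09:00–11:10, 12:45–16:50, 19:10–19:30.
Ines ∩ Thandi: 09:00–11:10, 12:45–16:30, 19:15–19:30.
Total common minutes: 130 + 225 + 15 = 370.

370 minutes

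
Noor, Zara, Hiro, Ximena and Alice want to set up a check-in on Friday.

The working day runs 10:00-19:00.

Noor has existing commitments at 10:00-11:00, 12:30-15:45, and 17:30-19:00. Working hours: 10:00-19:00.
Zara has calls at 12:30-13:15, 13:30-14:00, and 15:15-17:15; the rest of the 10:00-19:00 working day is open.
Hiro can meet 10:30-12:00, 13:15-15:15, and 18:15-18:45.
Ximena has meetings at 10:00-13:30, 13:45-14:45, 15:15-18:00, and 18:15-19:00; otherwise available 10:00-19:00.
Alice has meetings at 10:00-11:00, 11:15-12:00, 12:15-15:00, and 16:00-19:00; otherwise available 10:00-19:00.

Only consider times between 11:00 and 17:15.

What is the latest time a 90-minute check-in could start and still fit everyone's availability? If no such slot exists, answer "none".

none

Noor free within 10:00–19:00: 11:00–12:30, 15:45–17:30.
Zara free within 10:00–19:00: 10:00–12:30, 13:15–13:30, 14:00–15:15, 17:15–19:00.
Ximena free within 10:00–19:00: 13:30–13:45, 14:45–15:15, 18:00–18:15.
Alice free within 10:00–19:00: 11:00–11:15, 12:00–12:15, 15:00–16:00.
Noor ∩ Zara: 11:00–12:30, 17:15–17:30.
Noor ∩ Zara ∩ Hiro: 11:00–12:00.
Noor ∩ Zara ∩ Hiro ∩ Ximena: (none).
Noor ∩ Zara ∩ Hiro ∩ Ximena ∩ Alice: (none).
Restricted to 11:00–17:15: (none).
Windows ≥ 90 min: (none).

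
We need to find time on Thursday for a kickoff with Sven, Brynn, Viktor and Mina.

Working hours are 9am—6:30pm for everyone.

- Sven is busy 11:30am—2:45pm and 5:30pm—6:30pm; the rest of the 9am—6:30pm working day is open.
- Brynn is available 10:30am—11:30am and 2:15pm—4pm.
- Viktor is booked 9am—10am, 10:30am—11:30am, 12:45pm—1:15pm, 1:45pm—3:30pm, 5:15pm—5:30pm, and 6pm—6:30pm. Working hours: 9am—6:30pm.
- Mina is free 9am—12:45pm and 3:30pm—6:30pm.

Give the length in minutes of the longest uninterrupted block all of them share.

30 minutes

Sven free within 09:00–18:30: 09:00–11:30, 14:45–17:30.
Viktor free within 09:00–18:30: 10:00–10:30, 11:30–12:45, 13:15–13:45, 15:30–17:15, 17:30–18:00.
Sven ∩ Brynn: 10:30–11:30, 14:45–16:00.
Sven ∩ Brynn ∩ Viktor: 15:30–16:00.
Sven ∩ Brynn ∩ Viktor ∩ Mina: 15:30–16:00.
Single common window of 30 minutes.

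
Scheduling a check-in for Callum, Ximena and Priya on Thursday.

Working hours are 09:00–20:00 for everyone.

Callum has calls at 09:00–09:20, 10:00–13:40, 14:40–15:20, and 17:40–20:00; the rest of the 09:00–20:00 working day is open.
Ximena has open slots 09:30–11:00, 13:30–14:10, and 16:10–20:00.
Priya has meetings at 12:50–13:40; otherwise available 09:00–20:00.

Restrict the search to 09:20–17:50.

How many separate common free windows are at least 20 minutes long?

3

Callum free within 09:00–20:00: 09:20–10:00, 13:40–14:40, 15:20–17:40.
Priya free within 09:00–20:00: 09:00–12:50, 13:40–20:00.
Callum ∩ Ximena: 09:30–10:00, 13:40–14:10, 16:10–17:40.
Callum ∩ Ximena ∩ Priya: 09:30–10:00, 13:40–14:10, 16:10–17:40.
Restricted to 09:20–17:50: 09:30–10:00, 13:40–14:10, 16:10–17:40.
Windows ≥ 20 min: 09:30–10:00, 13:40–14:10, 16:10–17:40.
That's 3 windows.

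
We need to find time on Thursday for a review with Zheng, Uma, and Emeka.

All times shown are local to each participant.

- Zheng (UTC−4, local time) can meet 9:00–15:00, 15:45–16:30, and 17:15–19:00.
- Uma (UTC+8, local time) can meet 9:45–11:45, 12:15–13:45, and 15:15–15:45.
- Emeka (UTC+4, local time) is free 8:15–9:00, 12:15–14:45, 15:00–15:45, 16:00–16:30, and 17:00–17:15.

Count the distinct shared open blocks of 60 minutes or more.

Zheng → UTC: 13:00–19:00, 19:45–20:30, 21:15–23:00.
Uma → UTC: 01:45–03:45, 04:15–05:45, 07:15–07:45.
Emeka → UTC: 04:15–05:00, 08:15–10:45, 11:00–11:45, 12:00–12:30, 13:00–13:15.
Zheng ∩ Uma: (none).
Zheng ∩ Uma ∩ Emeka: (none).
Windows ≥ 60 min: (none).
That's 0 windows.

0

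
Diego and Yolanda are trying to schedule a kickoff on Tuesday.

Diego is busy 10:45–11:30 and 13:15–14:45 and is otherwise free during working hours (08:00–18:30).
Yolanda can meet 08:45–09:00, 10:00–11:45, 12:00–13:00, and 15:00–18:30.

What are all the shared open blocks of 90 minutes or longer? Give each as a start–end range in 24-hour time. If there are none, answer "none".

Diego free within 08:00–18:30: 08:00–10:45, 11:30–13:15, 14:45–18:30.
Diego ∩ Yolanda: 08:45–09:00, 10:00–10:45, 11:30–11:45, 12:00–13:00, 15:00–18:30.
Windows ≥ 90 min: 15:00–18:30.

15:00–18:30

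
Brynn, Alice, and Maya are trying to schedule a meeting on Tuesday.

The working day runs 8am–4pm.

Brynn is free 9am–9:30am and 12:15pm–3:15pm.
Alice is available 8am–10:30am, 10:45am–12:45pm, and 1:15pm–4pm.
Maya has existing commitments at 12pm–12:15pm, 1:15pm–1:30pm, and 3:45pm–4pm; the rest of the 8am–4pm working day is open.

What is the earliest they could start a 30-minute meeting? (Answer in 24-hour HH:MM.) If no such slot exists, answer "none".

Maya free within 08:00–16:00: 08:00–12:00, 12:15–13:15, 13:30–15:45.
Brynn ∩ Alice: 09:00–09:30, 12:15–12:45, 13:15–15:15.
Brynn ∩ Alice ∩ Maya: 09:00–09:30, 12:15–12:45, 13:30–15:15.
Windows ≥ 30 min: 09:00–09:30, 12:15–12:45, 13:30–15:15.
Earliest such window starts at 09:00.

09:00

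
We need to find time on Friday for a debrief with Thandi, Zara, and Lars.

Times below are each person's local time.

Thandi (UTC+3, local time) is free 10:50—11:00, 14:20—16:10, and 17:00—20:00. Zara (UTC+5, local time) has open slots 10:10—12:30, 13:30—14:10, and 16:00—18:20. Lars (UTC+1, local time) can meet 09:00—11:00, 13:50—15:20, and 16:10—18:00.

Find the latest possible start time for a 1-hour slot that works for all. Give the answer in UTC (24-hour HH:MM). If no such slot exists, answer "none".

none

Thandi → UTC: 07:50–08:00, 11:20–13:10, 14:00–17:00.
Zara → UTC: 05:10–07:30, 08:30–09:10, 11:00–13:20.
Lars → UTC: 08:00–10:00, 12:50–14:20, 15:10–17:00.
Thandi ∩ Zara: 11:20–13:10.
Thandi ∩ Zara ∩ Lars: 12:50–13:10.
Windows ≥ 60 min: (none).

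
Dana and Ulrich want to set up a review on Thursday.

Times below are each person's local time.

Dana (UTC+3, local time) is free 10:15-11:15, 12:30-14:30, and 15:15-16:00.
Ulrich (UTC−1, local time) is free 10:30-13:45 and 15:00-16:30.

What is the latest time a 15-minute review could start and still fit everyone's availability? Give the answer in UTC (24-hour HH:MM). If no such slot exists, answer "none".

12:45

Dana → UTC: 07:15–08:15, 09:30–11:30, 12:15–13:00.
Ulrich → UTC: 11:30–14:45, 16:00–17:30.
Dana ∩ Ulrich: 12:15–13:00.
Windows ≥ 15 min: 12:15–13:00.
Latest start in the last window 12:15–13:00 is 13:00 − 15 min = 12:45.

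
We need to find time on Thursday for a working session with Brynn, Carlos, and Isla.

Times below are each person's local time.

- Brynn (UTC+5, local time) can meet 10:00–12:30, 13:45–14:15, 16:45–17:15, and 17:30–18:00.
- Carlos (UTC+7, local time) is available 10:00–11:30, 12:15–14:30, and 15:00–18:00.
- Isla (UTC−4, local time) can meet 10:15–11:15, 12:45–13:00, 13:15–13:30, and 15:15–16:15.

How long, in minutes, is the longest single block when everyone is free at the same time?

0 minutes

Brynn → UTC: 05:00–07:30, 08:45–09:15, 11:45–12:15, 12:30–13:00.
Carlos → UTC: 03:00–04:30, 05:15–07:30, 08:00–11:00.
Isla → UTC: 14:15–15:15, 16:45–17:00, 17:15–17:30, 19:15–20:15.
Brynn ∩ Carlos: 05:15–07:30, 08:45–09:15.
Brynn ∩ Carlos ∩ Isla: (none).
No common window.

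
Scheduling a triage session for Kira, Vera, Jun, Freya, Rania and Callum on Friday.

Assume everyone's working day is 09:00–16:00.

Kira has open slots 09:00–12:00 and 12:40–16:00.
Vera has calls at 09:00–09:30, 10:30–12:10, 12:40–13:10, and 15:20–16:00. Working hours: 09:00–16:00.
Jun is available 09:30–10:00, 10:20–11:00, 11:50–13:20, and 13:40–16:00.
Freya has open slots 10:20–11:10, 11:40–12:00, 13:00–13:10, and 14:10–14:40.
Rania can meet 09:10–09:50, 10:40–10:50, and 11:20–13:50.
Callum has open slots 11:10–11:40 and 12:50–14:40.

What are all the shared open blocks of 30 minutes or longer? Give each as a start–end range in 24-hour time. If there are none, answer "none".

Vera free within 09:00–16:00: 09:30–10:30, 12:10–12:40, 13:10–15:20.
Kira ∩ Vera: 09:30–10:30, 13:10–15:20.
Kira ∩ Vera ∩ Jun: 09:30–10:00, 10:20–10:30, 13:10–13:20, 13:40–15:20.
Kira ∩ Vera ∩ Jun ∩ Freya: 10:20–10:30, 14:10–14:40.
Kira ∩ Vera ∩ Jun ∩ Freya ∩ Rania: (none).
Kira ∩ Vera ∩ Jun ∩ Freya ∩ Rania ∩ Callum: (none).
Windows ≥ 30 min: (none).

none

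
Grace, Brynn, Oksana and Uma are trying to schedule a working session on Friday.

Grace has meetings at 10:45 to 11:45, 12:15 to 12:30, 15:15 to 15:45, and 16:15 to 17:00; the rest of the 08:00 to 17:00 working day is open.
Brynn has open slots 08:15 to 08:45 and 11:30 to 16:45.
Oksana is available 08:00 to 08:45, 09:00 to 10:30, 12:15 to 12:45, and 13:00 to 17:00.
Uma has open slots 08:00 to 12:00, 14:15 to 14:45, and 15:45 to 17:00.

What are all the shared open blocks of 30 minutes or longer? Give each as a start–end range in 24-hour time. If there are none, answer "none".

Grace free within 08:00–17:00: 08:00–10:45, 11:45–12:15, 12:30–15:15, 15:45–16:15.
Grace ∩ Brynn: 08:15–08:45, 11:45–12:15, 12:30–15:15, 15:45–16:15.
Grace ∩ Brynn ∩ Oksana: 08:15–08:45, 12:30–12:45, 13:00–15:15, 15:45–16:15.
Grace ∩ Brynn ∩ Oksana ∩ Uma: 08:15–08:45, 14:15–14:45, 15:45–16:15.
Windows ≥ 30 min: 08:15–08:45, 14:15–14:45, 15:45–16:15.

08:15–08:45, 14:15–14:45, 15:45–16:15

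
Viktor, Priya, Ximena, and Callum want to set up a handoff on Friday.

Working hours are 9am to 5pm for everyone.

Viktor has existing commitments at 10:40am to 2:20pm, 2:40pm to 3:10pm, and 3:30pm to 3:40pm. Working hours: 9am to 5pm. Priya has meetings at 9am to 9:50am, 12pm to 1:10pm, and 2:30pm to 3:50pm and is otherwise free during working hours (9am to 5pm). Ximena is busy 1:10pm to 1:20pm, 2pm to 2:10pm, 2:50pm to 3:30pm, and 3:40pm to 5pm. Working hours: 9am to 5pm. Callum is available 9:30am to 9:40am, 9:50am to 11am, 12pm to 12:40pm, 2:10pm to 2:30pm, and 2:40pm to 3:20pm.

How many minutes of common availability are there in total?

Viktor free within 09:00–17:00: 09:00–10:40, 14:20–14:40, 15:10–15:30, 15:40–17:00.
Priya free within 09:00–17:00: 09:50–12:00, 13:10–14:30, 15:50–17:00.
Ximena free within 09:00–17:00: 09:00–13:10, 13:20–14:00, 14:10–14:50, 15:30–15:40.
Viktor ∩ Priya: 09:50–10:40, 14:20–14:30, 15:50–17:00.
Viktor ∩ Priya ∩ Ximena: 09:50–10:40, 14:20–14:30.
Viktor ∩ Priya ∩ Ximena ∩ Callum: 09:50–10:40, 14:20–14:30.
Total common minutes: 50 + 10 = 60.

60 minutes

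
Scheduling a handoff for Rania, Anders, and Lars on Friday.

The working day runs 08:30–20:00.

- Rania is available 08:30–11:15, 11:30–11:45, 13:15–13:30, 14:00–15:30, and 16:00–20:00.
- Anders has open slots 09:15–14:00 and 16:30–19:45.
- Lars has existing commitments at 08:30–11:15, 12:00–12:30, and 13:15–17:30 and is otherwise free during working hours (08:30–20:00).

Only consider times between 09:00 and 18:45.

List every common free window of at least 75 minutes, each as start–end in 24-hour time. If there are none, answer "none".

Lars free within 08:30–20:00: 11:15–12:00, 12:30–13:15, 17:30–20:00.
Rania ∩ Anders: 09:15–11:15, 11:30–11:45, 13:15–13:30, 16:30–19:45.
Rania ∩ Anders ∩ Lars: 11:30–11:45, 17:30–19:45.
Restricted to 09:00–18:45: 11:30–11:45, 17:30–18:45.
Windows ≥ 75 min: 17:30–18:45.

17:30–18:45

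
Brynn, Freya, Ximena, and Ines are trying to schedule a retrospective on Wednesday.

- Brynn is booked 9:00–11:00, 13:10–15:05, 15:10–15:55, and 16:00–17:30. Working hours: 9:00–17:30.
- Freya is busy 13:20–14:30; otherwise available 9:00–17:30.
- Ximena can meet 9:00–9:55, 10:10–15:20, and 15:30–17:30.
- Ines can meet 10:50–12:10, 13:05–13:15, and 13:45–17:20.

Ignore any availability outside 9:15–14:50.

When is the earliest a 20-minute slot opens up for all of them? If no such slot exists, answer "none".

Brynn free within 09:00–17:30: 11:00–13:10, 15:05–15:10, 15:55–16:00.
Freya free within 09:00–17:30: 09:00–13:20, 14:30–17:30.
Brynn ∩ Freya: 11:00–13:10, 15:05–15:10, 15:55–16:00.
Brynn ∩ Freya ∩ Ximena: 11:00–13:10, 15:05–15:10, 15:55–16:00.
Brynn ∩ Freya ∩ Ximena ∩ Ines: 11:00–12:10, 13:05–13:10, 15:05–15:10, 15:55–16:00.
Restricted to 09:15–14:50: 11:00–12:10, 13:05–13:10.
Windows ≥ 20 min: 11:00–12:10.
Earliest such window starts at 11:00.

11:00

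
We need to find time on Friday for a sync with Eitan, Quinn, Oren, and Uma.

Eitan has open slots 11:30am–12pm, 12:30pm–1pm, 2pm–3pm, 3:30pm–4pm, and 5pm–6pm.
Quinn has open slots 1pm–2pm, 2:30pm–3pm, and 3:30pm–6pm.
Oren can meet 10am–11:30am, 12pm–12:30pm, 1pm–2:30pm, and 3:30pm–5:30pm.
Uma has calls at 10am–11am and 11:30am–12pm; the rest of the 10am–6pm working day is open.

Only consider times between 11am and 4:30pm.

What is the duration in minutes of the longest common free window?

30 minutes

Uma free within 10:00–18:00: 11:00–11:30, 12:00–18:00.
Eitan ∩ Quinn: 14:30–15:00, 15:30–16:00, 17:00–18:00.
Eitan ∩ Quinn ∩ Oren: 15:30–16:00, 17:00–17:30.
Eitan ∩ Quinn ∩ Oren ∩ Uma: 15:30–16:00, 17:00–17:30.
Restricted to 11:00–16:30: 15:30–16:00.
Single common window of 30 minutes.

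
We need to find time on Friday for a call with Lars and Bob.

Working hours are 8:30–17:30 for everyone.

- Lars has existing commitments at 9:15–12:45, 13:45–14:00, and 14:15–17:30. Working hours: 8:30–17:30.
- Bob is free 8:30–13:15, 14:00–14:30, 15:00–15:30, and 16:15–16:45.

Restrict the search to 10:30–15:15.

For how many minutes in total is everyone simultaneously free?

Lars free within 08:30–17:30: 08:30–09:15, 12:45–13:45, 14:00–14:15.
Lars ∩ Bob: 08:30–09:15, 12:45–13:15, 14:00–14:15.
Restricted to 10:30–15:15: 12:45–13:15, 14:00–14:15.
Total common minutes: 30 + 15 = 45.

45 minutes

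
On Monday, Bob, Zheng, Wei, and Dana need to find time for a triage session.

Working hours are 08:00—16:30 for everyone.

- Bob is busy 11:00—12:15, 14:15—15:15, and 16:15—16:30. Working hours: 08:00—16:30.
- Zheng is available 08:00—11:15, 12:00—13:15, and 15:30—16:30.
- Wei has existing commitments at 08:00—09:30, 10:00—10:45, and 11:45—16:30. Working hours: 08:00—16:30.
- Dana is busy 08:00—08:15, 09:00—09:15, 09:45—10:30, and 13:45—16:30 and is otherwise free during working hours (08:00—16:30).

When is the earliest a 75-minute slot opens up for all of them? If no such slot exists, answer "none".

none

Bob free within 08:00–16:30: 08:00–11:00, 12:15–14:15, 15:15–16:15.
Wei free within 08:00–16:30: 09:30–10:00, 10:45–11:45.
Dana free within 08:00–16:30: 08:15–09:00, 09:15–09:45, 10:30–13:45.
Bob ∩ Zheng: 08:00–11:00, 12:15–13:15, 15:30–16:15.
Bob ∩ Zheng ∩ Wei: 09:30–10:00, 10:45–11:00.
Bob ∩ Zheng ∩ Wei ∩ Dana: 09:30–09:45, 10:45–11:00.
Windows ≥ 75 min: (none).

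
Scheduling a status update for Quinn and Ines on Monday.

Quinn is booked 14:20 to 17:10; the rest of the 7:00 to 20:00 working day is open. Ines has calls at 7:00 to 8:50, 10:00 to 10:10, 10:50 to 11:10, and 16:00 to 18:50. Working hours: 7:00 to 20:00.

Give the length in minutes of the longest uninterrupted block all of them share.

190 minutes

Quinn free within 07:00–20:00: 07:00–14:20, 17:10–20:00.
Ines free within 07:00–20:00: 08:50–10:00, 10:10–10:50, 11:10–16:00, 18:50–20:00.
Quinn ∩ Ines: 08:50–10:00, 10:10–10:50, 11:10–14:20, 18:50–20:00.
Common window lengths: 70, 40, 190, 70 min; longest is 190.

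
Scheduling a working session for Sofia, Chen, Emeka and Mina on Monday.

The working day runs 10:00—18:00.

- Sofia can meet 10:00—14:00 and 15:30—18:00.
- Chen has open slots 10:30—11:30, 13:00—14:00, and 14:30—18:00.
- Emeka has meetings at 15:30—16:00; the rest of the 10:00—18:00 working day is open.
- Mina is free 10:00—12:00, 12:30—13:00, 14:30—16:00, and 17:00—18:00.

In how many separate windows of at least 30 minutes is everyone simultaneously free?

2

Emeka free within 10:00–18:00: 10:00–15:30, 16:00–18:00.
Sofia ∩ Chen: 10:30–11:30, 13:00–14:00, 15:30–18:00.
Sofia ∩ Chen ∩ Emeka: 10:30–11:30, 13:00–14:00, 16:00–18:00.
Sofia ∩ Chen ∩ Emeka ∩ Mina: 10:30–11:30, 17:00–18:00.
Windows ≥ 30 min: 10:30–11:30, 17:00–18:00.
That's 2 windows.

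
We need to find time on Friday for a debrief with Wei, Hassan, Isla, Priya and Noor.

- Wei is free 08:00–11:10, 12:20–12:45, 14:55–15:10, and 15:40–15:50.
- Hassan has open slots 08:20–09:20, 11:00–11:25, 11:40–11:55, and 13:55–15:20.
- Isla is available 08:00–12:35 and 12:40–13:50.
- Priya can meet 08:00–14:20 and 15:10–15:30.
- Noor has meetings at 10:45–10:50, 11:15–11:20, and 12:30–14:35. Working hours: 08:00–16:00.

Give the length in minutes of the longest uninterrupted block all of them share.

60 minutes

Noor free within 08:00–16:00: 08:00–10:45, 10:50–11:15, 11:20–12:30, 14:35–16:00.
Wei ∩ Hassan: 08:20–09:20, 11:00–11:10, 14:55–15:10.
Wei ∩ Hassan ∩ Isla: 08:20–09:20, 11:00–11:10.
Wei ∩ Hassan ∩ Isla ∩ Priya: 08:20–09:20, 11:00–11:10.
Wei ∩ Hassan ∩ Isla ∩ Priya ∩ Noor: 08:20–09:20, 11:00–11:10.
Common window lengths: 60, 10 min; longest is 60.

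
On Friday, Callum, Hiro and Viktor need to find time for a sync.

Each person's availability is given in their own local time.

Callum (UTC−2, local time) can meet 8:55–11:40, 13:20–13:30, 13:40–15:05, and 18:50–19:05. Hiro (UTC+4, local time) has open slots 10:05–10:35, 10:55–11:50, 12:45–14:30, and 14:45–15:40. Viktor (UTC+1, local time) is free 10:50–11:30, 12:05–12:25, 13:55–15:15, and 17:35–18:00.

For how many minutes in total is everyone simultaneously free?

20 minutes

Callum → UTC: 10:55–13:40, 15:20–15:30, 15:40–17:05, 20:50–21:05.
Hiro → UTC: 06:05–06:35, 06:55–07:50, 08:45–10:30, 10:45–11:40.
Viktor → UTC: 09:50–10:30, 11:05–11:25, 12:55–14:15, 16:35–17:00.
Callum ∩ Hiro: 10:55–11:40.
Callum ∩ Hiro ∩ Viktor: 11:05–11:25.
Total common minutes: 20.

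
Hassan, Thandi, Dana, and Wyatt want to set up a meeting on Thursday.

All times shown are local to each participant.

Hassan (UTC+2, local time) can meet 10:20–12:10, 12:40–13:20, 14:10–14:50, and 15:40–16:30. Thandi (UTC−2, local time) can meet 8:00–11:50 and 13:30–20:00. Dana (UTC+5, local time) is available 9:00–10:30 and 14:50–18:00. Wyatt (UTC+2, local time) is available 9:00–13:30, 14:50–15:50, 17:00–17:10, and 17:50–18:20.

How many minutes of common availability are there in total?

Hassan → UTC: 08:20–10:10, 10:40–11:20, 12:10–12:50, 13:40–14:30.
Thandi → UTC: 10:00–13:50, 15:30–22:00.
Dana → UTC: 04:00–05:30, 09:50–13:00.
Wyatt → UTC: 07:00–11:30, 12:50–13:50, 15:00–15:10, 15:50–16:20.
Hassan ∩ Thandi: 10:00–10:10, 10:40–11:20, 12:10–12:50, 13:40–13:50.
Hassan ∩ Thandi ∩ Dana: 10:00–10:10, 10:40–11:20, 12:10–12:50.
Hassan ∩ Thandi ∩ Dana ∩ Wyatt: 10:00–10:10, 10:40–11:20.
Total common minutes: 10 + 40 = 50.

50 minutes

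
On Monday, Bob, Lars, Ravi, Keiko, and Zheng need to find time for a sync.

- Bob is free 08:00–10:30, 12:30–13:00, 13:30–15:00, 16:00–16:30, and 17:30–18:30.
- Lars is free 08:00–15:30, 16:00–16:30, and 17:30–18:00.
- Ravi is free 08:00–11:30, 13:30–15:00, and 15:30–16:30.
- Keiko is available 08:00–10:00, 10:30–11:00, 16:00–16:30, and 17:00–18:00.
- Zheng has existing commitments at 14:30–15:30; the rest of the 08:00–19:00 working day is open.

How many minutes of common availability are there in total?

150 minutes

Zheng free within 08:00–19:00: 08:00–14:30, 15:30–19:00.
Bob ∩ Lars: 08:00–10:30, 12:30–13:00, 13:30–15:00, 16:00–16:30, 17:30–18:00.
Bob ∩ Lars ∩ Ravi: 08:00–10:30, 13:30–15:00, 16:00–16:30.
Bob ∩ Lars ∩ Ravi ∩ Keiko: 08:00–10:00, 16:00–16:30.
Bob ∩ Lars ∩ Ravi ∩ Keiko ∩ Zheng: 08:00–10:00, 16:00–16:30.
Total common minutes: 120 + 30 = 150.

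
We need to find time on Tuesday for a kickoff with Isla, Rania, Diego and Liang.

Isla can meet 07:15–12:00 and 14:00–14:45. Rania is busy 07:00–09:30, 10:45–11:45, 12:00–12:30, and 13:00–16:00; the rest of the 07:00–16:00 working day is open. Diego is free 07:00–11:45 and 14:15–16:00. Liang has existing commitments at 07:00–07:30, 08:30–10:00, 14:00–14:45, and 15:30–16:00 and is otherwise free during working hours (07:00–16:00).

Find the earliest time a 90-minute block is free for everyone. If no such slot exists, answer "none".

none

Rania free within 07:00–16:00: 09:30–10:45, 11:45–12:00, 12:30–13:00.
Liang free within 07:00–16:00: 07:30–08:30, 10:00–14:00, 14:45–15:30.
Isla ∩ Rania: 09:30–10:45, 11:45–12:00.
Isla ∩ Rania ∩ Diego: 09:30–10:45.
Isla ∩ Rania ∩ Diego ∩ Liang: 10:00–10:45.
Windows ≥ 90 min: (none).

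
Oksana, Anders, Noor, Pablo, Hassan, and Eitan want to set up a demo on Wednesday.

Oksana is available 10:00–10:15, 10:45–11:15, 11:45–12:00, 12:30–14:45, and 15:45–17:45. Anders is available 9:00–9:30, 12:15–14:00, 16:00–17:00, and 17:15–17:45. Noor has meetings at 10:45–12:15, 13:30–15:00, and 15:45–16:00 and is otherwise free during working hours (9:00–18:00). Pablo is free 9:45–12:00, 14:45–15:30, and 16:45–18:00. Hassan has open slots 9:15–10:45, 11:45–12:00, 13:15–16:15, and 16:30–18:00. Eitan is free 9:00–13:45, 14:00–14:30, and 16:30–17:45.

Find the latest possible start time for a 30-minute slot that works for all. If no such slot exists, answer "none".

17:15

Noor free within 09:00–18:00: 09:00–10:45, 12:15–13:30, 15:00–15:45, 16:00–18:00.
Oksana ∩ Anders: 12:30–14:00, 16:00–17:00, 17:15–17:45.
Oksana ∩ Anders ∩ Noor: 12:30–13:30, 16:00–17:00, 17:15–17:45.
Oksana ∩ Anders ∩ Noor ∩ Pablo: 16:45–17:00, 17:15–17:45.
Oksana ∩ Anders ∩ Noor ∩ Pablo ∩ Hassan: 16:45–17:00, 17:15–17:45.
Oksana ∩ Anders ∩ Noor ∩ Pablo ∩ Hassan ∩ Eitan: 16:45–17:00, 17:15–17:45.
Windows ≥ 30 min: 17:15–17:45.
Latest start in the last window 17:15–17:45 is 17:45 − 30 min = 17:15.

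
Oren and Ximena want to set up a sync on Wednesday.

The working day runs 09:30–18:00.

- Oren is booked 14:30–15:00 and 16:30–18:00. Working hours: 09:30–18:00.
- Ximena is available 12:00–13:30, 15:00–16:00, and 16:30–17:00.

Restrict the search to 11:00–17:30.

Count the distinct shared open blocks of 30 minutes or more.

Oren free within 09:30–18:00: 09:30–14:30, 15:00–16:30.
Oren ∩ Ximena: 12:00–13:30, 15:00–16:00.
Restricted to 11:00–17:30: 12:00–13:30, 15:00–16:00.
Windows ≥ 30 min: 12:00–13:30, 15:00–16:00.
That's 2 windows.

2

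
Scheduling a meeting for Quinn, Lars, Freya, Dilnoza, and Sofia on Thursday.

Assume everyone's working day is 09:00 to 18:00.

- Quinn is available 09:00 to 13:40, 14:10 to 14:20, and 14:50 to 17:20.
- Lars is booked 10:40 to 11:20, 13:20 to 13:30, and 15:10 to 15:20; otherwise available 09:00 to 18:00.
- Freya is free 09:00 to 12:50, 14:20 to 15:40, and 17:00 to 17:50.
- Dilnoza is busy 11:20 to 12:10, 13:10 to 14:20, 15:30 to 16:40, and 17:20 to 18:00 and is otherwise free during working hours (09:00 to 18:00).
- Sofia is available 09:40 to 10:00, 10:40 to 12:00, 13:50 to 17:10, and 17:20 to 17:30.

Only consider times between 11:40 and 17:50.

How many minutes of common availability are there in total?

40 minutes

Lars free within 09:00–18:00: 09:00–10:40, 11:20–13:20, 13:30–15:10, 15:20–18:00.
Dilnoza free within 09:00–18:00: 09:00–11:20, 12:10–13:10, 14:20–15:30, 16:40–17:20.
Quinn ∩ Lars: 09:00–10:40, 11:20–13:20, 13:30–13:40, 14:10–14:20, 14:50–15:10, 15:20–17:20.
Quinn ∩ Lars ∩ Freya: 09:00–10:40, 11:20–12:50, 14:50–15:10, 15:20–15:40, 17:00–17:20.
Quinn ∩ Lars ∩ Freya ∩ Dilnoza: 09:00–10:40, 12:10–12:50, 14:50–15:10, 15:20–15:30, 17:00–17:20.
Quinn ∩ Lars ∩ Freya ∩ Dilnoza ∩ Sofia: 09:40–10:00, 14:50–15:10, 15:20–15:30, 17:00–17:10.
Restricted to 11:40–17:50: 14:50–15:10, 15:20–15:30, 17:00–17:10.
Total common minutes: 20 + 10 + 10 = 40.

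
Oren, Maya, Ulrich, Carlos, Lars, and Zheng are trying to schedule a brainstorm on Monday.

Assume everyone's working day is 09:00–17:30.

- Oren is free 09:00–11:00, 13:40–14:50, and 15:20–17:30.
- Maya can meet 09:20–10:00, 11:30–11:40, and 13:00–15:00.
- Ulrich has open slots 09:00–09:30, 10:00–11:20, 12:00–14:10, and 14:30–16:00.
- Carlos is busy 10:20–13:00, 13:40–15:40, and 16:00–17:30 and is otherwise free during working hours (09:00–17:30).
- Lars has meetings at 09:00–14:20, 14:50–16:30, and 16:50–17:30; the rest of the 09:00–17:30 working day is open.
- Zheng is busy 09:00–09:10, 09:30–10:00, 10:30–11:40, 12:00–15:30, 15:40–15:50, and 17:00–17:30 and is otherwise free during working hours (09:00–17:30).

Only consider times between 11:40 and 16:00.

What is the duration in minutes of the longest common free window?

Carlos free within 09:00–17:30: 09:00–10:20, 13:00–13:40, 15:40–16:00.
Lars free within 09:00–17:30: 14:20–14:50, 16:30–16:50.
Zheng free within 09:00–17:30: 09:10–09:30, 10:00–10:30, 11:40–12:00, 15:30–15:40, 15:50–17:00.
Oren ∩ Maya: 09:20–10:00, 13:40–14:50.
Oren ∩ Maya ∩ Ulrich: 09:20–09:30, 13:40–14:10, 14:30–14:50.
Oren ∩ Maya ∩ Ulrich ∩ Carlos: 09:20–09:30.
Oren ∩ Maya ∩ Ulrich ∩ Carlos ∩ Lars: (none).
Oren ∩ Maya ∩ Ulrich ∩ Carlos ∩ Lars ∩ Zheng: (none).
Restricted to 11:40–16:00: (none).
No common window.

0 minutes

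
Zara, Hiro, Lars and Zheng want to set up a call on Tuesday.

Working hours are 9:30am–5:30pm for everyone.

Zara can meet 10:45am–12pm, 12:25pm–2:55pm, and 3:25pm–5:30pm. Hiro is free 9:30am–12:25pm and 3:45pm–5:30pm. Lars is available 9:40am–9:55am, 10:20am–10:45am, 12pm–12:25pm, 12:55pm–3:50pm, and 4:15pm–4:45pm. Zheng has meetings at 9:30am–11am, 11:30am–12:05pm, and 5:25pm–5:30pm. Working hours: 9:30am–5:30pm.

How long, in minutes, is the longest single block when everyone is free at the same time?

30 minutes

Zheng free within 09:30–17:30: 11:00–11:30, 12:05–17:25.
Zara ∩ Hiro: 10:45–12:00, 15:45–17:30.
Zara ∩ Hiro ∩ Lars: 15:45–15:50, 16:15–16:45.
Zara ∩ Hiro ∩ Lars ∩ Zheng: 15:45–15:50, 16:15–16:45.
Common window lengths: 5, 30 min; longest is 30.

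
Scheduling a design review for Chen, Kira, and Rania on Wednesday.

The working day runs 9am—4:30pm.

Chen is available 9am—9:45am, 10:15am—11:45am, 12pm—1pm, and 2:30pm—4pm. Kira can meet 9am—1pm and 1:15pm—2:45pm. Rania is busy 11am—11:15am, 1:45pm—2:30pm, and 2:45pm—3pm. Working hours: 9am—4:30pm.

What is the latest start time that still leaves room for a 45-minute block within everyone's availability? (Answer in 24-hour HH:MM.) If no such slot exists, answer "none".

12:15

Rania free within 09:00–16:30: 09:00–11:00, 11:15–13:45, 14:30–14:45, 15:00–16:30.
Chen ∩ Kira: 09:00–09:45, 10:15–11:45, 12:00–13:00, 14:30–14:45.
Chen ∩ Kira ∩ Rania: 09:00–09:45, 10:15–11:00, 11:15–11:45, 12:00–13:00, 14:30–14:45.
Windows ≥ 45 min: 09:00–09:45, 10:15–11:00, 12:00–13:00.
Latest start in the last window 12:00–13:00 is 13:00 − 45 min = 12:15.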